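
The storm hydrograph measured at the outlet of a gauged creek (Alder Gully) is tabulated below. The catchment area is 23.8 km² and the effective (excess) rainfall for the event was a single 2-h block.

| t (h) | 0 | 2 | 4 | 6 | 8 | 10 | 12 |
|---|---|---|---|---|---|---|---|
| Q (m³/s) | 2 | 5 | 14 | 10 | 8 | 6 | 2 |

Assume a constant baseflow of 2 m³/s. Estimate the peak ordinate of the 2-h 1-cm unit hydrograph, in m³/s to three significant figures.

U_p ≈ 12.0 m³/s

Direct runoff: 0.0, 3.0, 12.0, 8.0, 6.0, 4.0, 0.0 m³/s; ΣQ_DR = 33.00 m³/s, peak = 12.0 m³/s.
Runoff depth d = ΣQ_DR·Δt / A = 33.00 × 7200 / (23.8 km²) = 9.983 mm.
The 1-cm UH is the DRH scaled by (10 mm)/d, so U_p = 12.0 × 10/9.983 = 12.0 m³/s.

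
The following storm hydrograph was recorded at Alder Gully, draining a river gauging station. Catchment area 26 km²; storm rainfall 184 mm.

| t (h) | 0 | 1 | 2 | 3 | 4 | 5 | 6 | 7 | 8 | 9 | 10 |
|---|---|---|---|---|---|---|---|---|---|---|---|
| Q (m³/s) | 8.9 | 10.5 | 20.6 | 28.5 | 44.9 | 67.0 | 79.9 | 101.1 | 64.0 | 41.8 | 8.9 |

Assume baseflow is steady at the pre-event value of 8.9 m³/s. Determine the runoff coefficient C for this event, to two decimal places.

C ≈ 0.28

ΣQ_DR = 378.2 m³/s; V = ΣQ_DR·Δt = 1.362 × 10^6 m³.
Runoff depth d = V / A = 52.37 mm.
C = d / P = 52.37 / 184 = 0.28.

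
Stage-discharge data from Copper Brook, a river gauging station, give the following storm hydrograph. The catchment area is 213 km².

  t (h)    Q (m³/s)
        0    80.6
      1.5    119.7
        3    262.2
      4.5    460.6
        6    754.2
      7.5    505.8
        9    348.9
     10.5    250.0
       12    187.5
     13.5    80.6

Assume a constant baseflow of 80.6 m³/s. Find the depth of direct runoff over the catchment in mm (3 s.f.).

d ≈ 56.9 mm

Direct runoff: 0.0, 39.1, 181.6, 380.0, 673.6, 425.2, 268.3, 169.4, 106.9, 0.0 m³/s; ΣQ_DR = 2244 m³/s.
V = ΣQ_DR · Δt = 2244 × 5400 s = 1.212 × 10^7 m³.
Over A = 213 km², depth = V / A = 56.9 mm.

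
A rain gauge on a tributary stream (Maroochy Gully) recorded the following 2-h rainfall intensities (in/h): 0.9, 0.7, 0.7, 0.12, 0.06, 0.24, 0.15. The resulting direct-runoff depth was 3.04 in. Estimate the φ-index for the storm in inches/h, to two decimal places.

Only the 3 blocks with intensity above φ contribute runoff: 0.9, 0.7, 0.7 in/h.
Σ(I−φ)·Δt = d  ⇒  (0.9+0.7+0.7 − 3φ)·2 = 3.04
φ = (2.300 − 3.04/2) / 3 = 0.26 in/h.

φ ≈ 0.26 in/h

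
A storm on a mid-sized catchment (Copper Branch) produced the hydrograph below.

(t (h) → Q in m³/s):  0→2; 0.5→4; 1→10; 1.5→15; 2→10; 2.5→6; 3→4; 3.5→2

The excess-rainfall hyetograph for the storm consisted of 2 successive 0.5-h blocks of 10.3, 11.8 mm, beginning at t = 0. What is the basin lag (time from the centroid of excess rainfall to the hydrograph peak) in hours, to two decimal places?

Centroid of excess rainfall: t_c = Σ P_i·t̄_i / ΣP_i = 0.5170 h (block centres at 0.25, 0.75 h).
Hydrograph peak occurs at t = 1.5 h, so basin lag t_L = 1.5 − 0.5170 = 0.98 h.

t_L ≈ 0.98 h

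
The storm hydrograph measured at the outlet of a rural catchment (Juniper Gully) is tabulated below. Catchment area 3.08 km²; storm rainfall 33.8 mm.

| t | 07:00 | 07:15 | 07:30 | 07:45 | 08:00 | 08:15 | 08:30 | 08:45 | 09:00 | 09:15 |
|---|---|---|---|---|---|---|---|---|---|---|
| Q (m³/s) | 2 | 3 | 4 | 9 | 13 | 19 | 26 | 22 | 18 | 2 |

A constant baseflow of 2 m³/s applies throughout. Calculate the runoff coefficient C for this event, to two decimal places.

C ≈ 0.85

ΣQ_DR = 98.00 m³/s; V = ΣQ_DR·Δt = 88200 m³.
Runoff depth d = V / A = 28.64 mm.
C = d / P = 28.64 / 33.8 = 0.85.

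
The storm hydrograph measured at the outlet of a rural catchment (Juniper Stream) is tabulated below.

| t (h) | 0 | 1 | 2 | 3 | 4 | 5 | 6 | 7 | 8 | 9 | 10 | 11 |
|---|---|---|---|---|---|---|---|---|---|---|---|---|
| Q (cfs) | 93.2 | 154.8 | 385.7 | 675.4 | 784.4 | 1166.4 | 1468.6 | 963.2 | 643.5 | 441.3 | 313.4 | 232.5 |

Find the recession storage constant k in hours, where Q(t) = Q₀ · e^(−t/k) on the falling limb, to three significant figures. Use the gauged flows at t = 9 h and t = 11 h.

On the falling limb, Q drops from 441.3 to 232.5 cfs between t = 9 h and t = 11 h (Δt = 2 h).
k = −Δt / ln(Q₂/Q₁) = −2 / ln(232.5/441.3) = 3.12 h.

k ≈ 3.12 h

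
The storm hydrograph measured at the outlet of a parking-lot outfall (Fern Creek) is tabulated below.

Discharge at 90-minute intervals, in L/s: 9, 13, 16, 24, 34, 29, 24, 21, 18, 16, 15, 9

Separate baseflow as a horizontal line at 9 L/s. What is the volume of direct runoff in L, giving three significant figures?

Direct-runoff ordinates (Q − Q_b): 0.0, 4.0, 7.0, 15.0, 25.0, 20.0, 15.0, 12.0, 9.0, 7.0, 6.0, 0.0 L/s.
ΣQ_DR = 120.0 L/s.
With Δt = 1.5 h = 5400 s, V = ΣQ_DR · Δt = 120.0 × 5400 = 6.48 × 10^5 L.

V ≈ 6.48 × 10^5 L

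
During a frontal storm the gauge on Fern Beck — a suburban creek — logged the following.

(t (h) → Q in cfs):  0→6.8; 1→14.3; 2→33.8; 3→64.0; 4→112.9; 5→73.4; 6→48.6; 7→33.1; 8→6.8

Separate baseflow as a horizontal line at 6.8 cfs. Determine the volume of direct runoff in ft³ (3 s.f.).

Direct-runoff ordinates (Q − Q_b): 0.0, 7.5, 27.0, 57.2, 106.1, 66.6, 41.8, 26.3, 0.0 cfs.
ΣQ_DR = 332.5 cfs.
With Δt = 1 h = 3600 s, V = ΣQ_DR · Δt = 332.5 × 3600 = 1.20 × 10^6 ft³.

V ≈ 1.20 × 10^6 ft³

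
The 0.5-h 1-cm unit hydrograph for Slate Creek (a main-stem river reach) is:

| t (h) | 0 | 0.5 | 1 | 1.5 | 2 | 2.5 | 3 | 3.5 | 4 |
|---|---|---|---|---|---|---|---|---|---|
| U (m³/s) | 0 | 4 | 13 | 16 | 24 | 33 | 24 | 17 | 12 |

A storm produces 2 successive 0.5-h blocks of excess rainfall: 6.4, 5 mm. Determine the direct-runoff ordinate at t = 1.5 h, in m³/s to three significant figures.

Q ≈ 16.7 m³/s

By discrete convolution, Q_j = Σ (P_i / 10 mm) · U_{j−i}.
At t = 1.5 h (j=3): Q = (6.4/10)·16 + (5/10)·13 = 16.7 m³/s.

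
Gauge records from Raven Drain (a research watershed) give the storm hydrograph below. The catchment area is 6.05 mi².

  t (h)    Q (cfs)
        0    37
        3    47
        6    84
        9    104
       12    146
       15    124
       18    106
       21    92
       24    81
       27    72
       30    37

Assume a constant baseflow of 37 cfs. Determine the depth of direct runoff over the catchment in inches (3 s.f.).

d ≈ 0.402 in

Direct runoff: 0.0, 10.0, 47.0, 67.0, 109.0, 87.0, 69.0, 55.0, 44.0, 35.0, 0.0 cfs; ΣQ_DR = 523.0 cfs.
V = ΣQ_DR · Δt = 523.0 × 10800 s = 5.648 × 10^6 ft³.
Over A = 6.05 mi², depth = V / A = 0.402 in.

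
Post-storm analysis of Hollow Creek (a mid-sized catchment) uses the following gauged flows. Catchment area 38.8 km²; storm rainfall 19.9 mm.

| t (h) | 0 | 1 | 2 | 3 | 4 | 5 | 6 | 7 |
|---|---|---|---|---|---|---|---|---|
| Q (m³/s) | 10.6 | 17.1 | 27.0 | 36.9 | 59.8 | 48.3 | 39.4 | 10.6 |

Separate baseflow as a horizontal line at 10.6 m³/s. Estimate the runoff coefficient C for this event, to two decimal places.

ΣQ_DR = 164.9 m³/s; V = ΣQ_DR·Δt = 5.936 × 10^5 m³.
Runoff depth d = V / A = 15.30 mm.
C = d / P = 15.30 / 19.9 = 0.77.

C ≈ 0.77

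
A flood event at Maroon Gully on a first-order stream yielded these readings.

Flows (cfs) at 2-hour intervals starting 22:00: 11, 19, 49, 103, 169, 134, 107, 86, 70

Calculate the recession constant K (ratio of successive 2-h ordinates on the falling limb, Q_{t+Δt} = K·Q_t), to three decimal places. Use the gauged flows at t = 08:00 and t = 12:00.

Using the recession-limb readings at t = 08:00 and t = 12:00: Q falls from 134 to 86 cfs over 2 intervals.
K = (Q₂/Q₁)^(1/2) = (86/134)^(1/2) = 0.801.

K ≈ 0.801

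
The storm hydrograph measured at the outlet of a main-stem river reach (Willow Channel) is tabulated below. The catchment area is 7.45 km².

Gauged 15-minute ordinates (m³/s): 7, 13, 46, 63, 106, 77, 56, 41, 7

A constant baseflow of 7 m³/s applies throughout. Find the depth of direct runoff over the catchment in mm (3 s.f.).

d ≈ 42.6 mm

Direct runoff: 0.0, 6.0, 39.0, 56.0, 99.0, 70.0, 49.0, 34.0, 0.0 m³/s; ΣQ_DR = 353.0 m³/s.
V = ΣQ_DR · Δt = 353.0 × 900 s = 3.177 × 10^5 m³.
Over A = 7.45 km², depth = V / A = 42.6 mm.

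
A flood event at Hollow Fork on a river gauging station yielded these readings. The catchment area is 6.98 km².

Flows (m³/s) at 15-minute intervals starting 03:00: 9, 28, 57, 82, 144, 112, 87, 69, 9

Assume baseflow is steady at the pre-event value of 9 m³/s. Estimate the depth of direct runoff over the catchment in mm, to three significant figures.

Direct runoff: 0.0, 19.0, 48.0, 73.0, 135.0, 103.0, 78.0, 60.0, 0.0 m³/s; ΣQ_DR = 516.0 m³/s.
V = ΣQ_DR · Δt = 516.0 × 900 s = 4.644 × 10^5 m³.
Over A = 6.98 km², depth = V / A = 66.5 mm.

d ≈ 66.5 mm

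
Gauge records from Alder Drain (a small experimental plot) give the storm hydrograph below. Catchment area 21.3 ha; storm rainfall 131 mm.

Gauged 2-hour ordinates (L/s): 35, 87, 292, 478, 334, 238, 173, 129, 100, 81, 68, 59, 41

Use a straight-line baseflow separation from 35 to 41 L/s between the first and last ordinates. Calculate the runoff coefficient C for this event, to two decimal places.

ΣQ_DR = 1621 L/s; V = ΣQ_DR·Δt = 1.167 × 10^7 L.
Runoff depth d = V / A = 54.79 mm.
C = d / P = 54.79 / 131 = 0.42.

C ≈ 0.42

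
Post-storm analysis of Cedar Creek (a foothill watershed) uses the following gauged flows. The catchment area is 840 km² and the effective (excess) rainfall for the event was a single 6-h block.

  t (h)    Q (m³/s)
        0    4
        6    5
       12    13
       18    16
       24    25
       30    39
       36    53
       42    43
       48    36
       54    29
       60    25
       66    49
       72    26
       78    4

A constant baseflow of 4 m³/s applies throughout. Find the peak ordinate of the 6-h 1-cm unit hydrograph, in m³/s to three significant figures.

Direct runoff: 0.0, 1.0, 9.0, 12.0, 21.0, 35.0, 49.0, 39.0, 32.0, 25.0, 21.0, 45.0, 22.0, 0.0 m³/s; ΣQ_DR = 311.0 m³/s, peak = 49.0 m³/s.
Runoff depth d = ΣQ_DR·Δt / A = 311.0 × 21600 / (840 km²) = 7.997 mm.
The 1-cm UH is the DRH scaled by (10 mm)/d, so U_p = 49.0 × 10/7.997 = 61.3 m³/s.

U_p ≈ 61.3 m³/s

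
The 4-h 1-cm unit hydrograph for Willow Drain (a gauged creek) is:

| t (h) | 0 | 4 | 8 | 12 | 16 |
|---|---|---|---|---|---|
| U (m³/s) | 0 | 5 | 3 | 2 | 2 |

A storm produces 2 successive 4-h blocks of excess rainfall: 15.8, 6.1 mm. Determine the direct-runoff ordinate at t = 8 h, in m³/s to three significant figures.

Q ≈ 7.79 m³/s

By discrete convolution, Q_j = Σ (P_i / 10 mm) · U_{j−i}.
At t = 8 h (j=2): Q = (15.8/10)·3 + (6.1/10)·5 = 7.79 m³/s.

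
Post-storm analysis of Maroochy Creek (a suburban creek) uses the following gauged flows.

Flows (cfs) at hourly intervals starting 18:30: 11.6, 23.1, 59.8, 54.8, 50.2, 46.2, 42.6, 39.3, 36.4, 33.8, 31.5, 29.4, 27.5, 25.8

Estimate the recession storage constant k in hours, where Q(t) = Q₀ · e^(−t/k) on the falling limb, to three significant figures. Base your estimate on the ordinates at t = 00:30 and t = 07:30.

On the falling limb, Q drops from 42.6 to 25.8 cfs between t = 00:30 and t = 07:30 (Δt = 7 h).
k = −Δt / ln(Q₂/Q₁) = −7 / ln(25.8/42.6) = 14.0 h.

k ≈ 14.0 h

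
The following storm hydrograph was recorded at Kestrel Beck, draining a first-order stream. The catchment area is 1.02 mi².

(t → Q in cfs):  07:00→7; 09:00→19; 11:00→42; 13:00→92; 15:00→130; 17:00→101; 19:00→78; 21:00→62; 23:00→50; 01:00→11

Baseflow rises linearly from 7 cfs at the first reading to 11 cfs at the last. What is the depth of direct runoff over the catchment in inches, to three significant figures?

Direct runoff: 0.00, 11.56, 34.11, 83.67, 121.22, 91.78, 68.33, 51.89, 39.44, 0.00 cfs; ΣQ_DR = 502.0 cfs.
V = ΣQ_DR · Δt = 502.0 × 7200 s = 3.614 × 10^6 ft³.
Over A = 1.02 mi², depth = V / A = 1.53 in.

d ≈ 1.53 in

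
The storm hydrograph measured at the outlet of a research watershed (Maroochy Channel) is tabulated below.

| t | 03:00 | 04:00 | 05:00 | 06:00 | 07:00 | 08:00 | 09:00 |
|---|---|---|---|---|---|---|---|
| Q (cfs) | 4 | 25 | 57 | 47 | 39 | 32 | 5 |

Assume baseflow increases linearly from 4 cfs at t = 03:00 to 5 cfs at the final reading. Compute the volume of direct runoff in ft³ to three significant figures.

Direct-runoff ordinates (Q − Q_b): 0.00, 20.83, 52.67, 42.50, 34.33, 27.17, 0.00 cfs.
ΣQ_DR = 177.5 cfs.
With Δt = 1 h = 3600 s, V = ΣQ_DR · Δt = 177.5 × 3600 = 6.39 × 10^5 ft³.

V ≈ 6.39 × 10^5 ft³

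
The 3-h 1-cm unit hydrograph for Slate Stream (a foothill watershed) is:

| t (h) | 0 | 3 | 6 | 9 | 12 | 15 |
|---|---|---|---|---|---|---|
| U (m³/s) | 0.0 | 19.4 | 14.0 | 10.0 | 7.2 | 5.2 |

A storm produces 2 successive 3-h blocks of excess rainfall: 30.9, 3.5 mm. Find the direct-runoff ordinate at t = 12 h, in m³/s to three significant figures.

By discrete convolution, Q_j = Σ (P_i / 10 mm) · U_{j−i}.
At t = 12 h (j=4): Q = (30.9/10)·7.2 + (3.5/10)·10.0 = 25.7 m³/s.

Q ≈ 25.7 m³/s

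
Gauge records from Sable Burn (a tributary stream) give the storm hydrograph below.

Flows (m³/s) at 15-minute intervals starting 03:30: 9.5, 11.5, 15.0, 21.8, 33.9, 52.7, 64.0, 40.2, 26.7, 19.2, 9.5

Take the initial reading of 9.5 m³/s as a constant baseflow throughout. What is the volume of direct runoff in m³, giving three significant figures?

Direct-runoff ordinates (Q − Q_b): 0.0, 2.0, 5.5, 12.3, 24.4, 43.2, 54.5, 30.7, 17.2, 9.7, 0.0 m³/s.
ΣQ_DR = 199.5 m³/s.
With Δt = 0.25 h = 900 s, V = ΣQ_DR · Δt = 199.5 × 900 = 1.80 × 10^5 m³.

V ≈ 1.80 × 10^5 m³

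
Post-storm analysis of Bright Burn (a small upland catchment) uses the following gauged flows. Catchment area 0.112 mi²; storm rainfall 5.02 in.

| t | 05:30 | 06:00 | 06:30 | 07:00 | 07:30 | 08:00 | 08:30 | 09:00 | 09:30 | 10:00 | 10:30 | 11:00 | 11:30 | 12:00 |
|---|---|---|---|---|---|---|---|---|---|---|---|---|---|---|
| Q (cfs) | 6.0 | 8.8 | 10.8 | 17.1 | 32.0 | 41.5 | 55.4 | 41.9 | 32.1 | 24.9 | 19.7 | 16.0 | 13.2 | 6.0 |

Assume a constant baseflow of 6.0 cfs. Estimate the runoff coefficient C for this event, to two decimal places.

ΣQ_DR = 241.4 cfs; V = ΣQ_DR·Δt = 4.345 × 10^5 ft³.
Runoff depth d = V / A = 1.670 in.
C = d / P = 1.670 / 5.02 = 0.33.

C ≈ 0.33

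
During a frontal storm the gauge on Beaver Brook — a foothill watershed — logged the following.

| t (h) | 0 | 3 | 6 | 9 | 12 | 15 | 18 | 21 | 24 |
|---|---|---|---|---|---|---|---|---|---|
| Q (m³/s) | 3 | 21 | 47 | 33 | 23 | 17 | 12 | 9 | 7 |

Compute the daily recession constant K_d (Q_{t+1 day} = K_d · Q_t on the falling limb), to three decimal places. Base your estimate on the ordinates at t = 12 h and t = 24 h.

Between t = 12 h and t = 24 h the flow falls from 23 to 7 m³/s over 4×3 h = 12 h.
Per-interval ratio K = (7/23)^(1/4) = 0.7427; K_d = K^(24/3) = 0.093.

K_d ≈ 0.093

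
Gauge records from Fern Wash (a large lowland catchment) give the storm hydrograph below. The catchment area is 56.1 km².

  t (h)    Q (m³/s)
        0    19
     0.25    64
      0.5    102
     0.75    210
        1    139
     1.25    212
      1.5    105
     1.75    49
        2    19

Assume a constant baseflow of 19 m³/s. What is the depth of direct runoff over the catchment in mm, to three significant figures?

d ≈ 12.0 mm

Direct runoff: 0.0, 45.0, 83.0, 191.0, 120.0, 193.0, 86.0, 30.0, 0.0 m³/s; ΣQ_DR = 748.0 m³/s.
V = ΣQ_DR · Δt = 748.0 × 900 s = 6.732 × 10^5 m³.
Over A = 56.1 km², depth = V / A = 12.0 mm.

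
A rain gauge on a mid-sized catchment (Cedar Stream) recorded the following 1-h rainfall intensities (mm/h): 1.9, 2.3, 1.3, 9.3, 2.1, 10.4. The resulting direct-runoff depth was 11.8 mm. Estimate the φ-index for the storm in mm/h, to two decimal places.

Only the 2 blocks with intensity above φ contribute runoff: 9.3, 10.4 mm/h.
Σ(I−φ)·Δt = d  ⇒  (9.3+10.4 − 2φ)·1 = 11.8
φ = (19.70 − 11.8/1) / 2 = 3.95 mm/h.

φ ≈ 3.95 mm/h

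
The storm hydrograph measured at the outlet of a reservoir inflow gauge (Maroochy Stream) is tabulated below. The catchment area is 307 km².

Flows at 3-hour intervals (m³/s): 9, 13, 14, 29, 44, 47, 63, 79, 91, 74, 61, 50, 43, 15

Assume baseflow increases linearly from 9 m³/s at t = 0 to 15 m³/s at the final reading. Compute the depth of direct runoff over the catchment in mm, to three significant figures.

d ≈ 16.3 mm

Direct runoff: 0.00, 3.54, 4.08, 18.62, 33.15, 35.69, 51.23, 66.77, 78.31, 60.85, 47.38, 35.92, 28.46, 0.00 m³/s; ΣQ_DR = 464.0 m³/s.
V = ΣQ_DR · Δt = 464.0 × 10800 s = 5.011 × 10^6 m³.
Over A = 307 km², depth = V / A = 16.3 mm.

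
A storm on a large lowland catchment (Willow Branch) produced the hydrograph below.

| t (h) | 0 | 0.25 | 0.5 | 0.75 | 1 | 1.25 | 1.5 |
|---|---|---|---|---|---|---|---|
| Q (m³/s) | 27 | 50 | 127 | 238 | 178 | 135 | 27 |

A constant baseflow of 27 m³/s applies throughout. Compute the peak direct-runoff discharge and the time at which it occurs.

Q_p = 211.0 m³/s at t = 0.75 h

Subtracting baseflow gives direct-runoff ordinates: 0.0, 23.0, 100.0, 211.0, 151.0, 108.0, 0.0 m³/s.
The maximum is 211.0 m³/s, occurring at the reading for t = 0.75 h.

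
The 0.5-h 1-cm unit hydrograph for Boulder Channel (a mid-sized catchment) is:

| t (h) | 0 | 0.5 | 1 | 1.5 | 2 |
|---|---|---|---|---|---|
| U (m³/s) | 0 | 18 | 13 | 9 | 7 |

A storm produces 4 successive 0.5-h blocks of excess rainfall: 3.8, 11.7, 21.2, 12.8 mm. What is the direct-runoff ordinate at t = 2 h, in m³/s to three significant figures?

By discrete convolution, Q_j = Σ (P_i / 10 mm) · U_{j−i}.
At t = 2 h (j=4): Q = (3.8/10)·7 + (11.7/10)·9 + (21.2/10)·13 + (12.8/10)·18 = 63.8 m³/s.

Q ≈ 63.8 m³/s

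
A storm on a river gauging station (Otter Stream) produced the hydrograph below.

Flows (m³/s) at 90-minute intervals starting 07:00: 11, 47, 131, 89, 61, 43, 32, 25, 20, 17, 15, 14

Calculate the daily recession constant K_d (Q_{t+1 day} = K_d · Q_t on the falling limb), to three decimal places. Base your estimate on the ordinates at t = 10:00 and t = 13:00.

Between t = 10:00 and t = 13:00 the flow falls from 131 to 61 m³/s over 2×1.5 h = 3 h.
Per-interval ratio K = (61/131)^(1/2) = 0.6824; K_d = K^(24/1.5) = 0.002.

K_d ≈ 0.002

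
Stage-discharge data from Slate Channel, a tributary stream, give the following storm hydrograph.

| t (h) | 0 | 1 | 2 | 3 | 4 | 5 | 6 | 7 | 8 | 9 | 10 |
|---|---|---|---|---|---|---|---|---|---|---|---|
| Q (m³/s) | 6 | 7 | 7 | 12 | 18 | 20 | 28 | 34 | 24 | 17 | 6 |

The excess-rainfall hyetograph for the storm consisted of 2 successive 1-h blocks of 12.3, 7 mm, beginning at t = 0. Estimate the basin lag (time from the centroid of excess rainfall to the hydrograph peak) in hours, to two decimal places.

Centroid of excess rainfall: t_c = Σ P_i·t̄_i / ΣP_i = 0.8627 h (block centres at 0.5, 1.5 h).
Hydrograph peak occurs at t = 7 h, so basin lag t_L = 7 − 0.8627 = 6.14 h.

t_L ≈ 6.14 h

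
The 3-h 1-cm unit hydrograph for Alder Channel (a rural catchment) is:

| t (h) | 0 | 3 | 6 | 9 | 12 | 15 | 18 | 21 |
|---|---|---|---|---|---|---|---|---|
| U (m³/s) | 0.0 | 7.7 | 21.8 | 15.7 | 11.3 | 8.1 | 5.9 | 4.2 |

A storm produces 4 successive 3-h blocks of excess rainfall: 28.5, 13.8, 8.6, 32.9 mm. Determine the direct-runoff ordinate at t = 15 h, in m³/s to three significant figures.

By discrete convolution, Q_j = Σ (P_i / 10 mm) · U_{j−i}.
At t = 15 h (j=5): Q = (28.5/10)·8.1 + (13.8/10)·11.3 + (8.6/10)·15.7 + (32.9/10)·21.8 = 124 m³/s.

Q ≈ 124 m³/s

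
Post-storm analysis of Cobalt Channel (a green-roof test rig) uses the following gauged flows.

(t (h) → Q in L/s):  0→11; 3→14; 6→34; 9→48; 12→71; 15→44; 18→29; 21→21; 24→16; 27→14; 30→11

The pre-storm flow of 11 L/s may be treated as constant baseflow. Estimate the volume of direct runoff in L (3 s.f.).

V ≈ 2.07 × 10^6 L

Direct-runoff ordinates (Q − Q_b): 0.0, 3.0, 23.0, 37.0, 60.0, 33.0, 18.0, 10.0, 5.0, 3.0, 0.0 L/s.
ΣQ_DR = 192.0 L/s.
With Δt = 3 h = 10800 s, V = ΣQ_DR · Δt = 192.0 × 10800 = 2.07 × 10^6 L.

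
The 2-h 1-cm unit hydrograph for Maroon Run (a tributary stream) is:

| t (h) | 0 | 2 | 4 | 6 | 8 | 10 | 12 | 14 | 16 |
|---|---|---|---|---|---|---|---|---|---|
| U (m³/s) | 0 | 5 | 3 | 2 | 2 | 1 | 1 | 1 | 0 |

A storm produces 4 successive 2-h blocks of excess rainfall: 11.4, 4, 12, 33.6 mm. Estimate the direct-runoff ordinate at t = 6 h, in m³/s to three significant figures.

Q ≈ 9.48 m³/s

By discrete convolution, Q_j = Σ (P_i / 10 mm) · U_{j−i}.
At t = 6 h (j=3): Q = (11.4/10)·2 + (4/10)·3 + (12/10)·5 + (33.6/10)·0 = 9.48 m³/s.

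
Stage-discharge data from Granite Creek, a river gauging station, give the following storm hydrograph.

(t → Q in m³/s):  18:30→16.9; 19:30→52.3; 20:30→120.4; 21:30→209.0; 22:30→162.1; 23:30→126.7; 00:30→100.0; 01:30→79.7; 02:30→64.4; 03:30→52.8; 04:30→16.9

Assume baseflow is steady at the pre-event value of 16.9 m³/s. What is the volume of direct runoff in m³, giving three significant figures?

V ≈ 2.94 × 10^6 m³

Direct-runoff ordinates (Q − Q_b): 0.0, 35.4, 103.5, 192.1, 145.2, 109.8, 83.1, 62.8, 47.5, 35.9, 0.0 m³/s.
ΣQ_DR = 815.3 m³/s.
With Δt = 1 h = 3600 s, V = ΣQ_DR · Δt = 815.3 × 3600 = 2.94 × 10^6 m³.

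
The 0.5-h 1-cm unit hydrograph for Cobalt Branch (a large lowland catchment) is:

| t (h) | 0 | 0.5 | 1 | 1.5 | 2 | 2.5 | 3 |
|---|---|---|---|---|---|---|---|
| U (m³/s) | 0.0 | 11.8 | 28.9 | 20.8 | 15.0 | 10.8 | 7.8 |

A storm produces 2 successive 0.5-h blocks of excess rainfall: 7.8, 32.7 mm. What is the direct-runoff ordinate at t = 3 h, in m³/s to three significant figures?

By discrete convolution, Q_j = Σ (P_i / 10 mm) · U_{j−i}.
At t = 3 h (j=6): Q = (7.8/10)·7.8 + (32.7/10)·10.8 = 41.4 m³/s.

Q ≈ 41.4 m³/s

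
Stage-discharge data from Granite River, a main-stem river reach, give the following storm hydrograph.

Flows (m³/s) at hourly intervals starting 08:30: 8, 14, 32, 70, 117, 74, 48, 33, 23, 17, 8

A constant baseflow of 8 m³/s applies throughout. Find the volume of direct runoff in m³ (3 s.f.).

V ≈ 1.28 × 10^6 m³

Direct-runoff ordinates (Q − Q_b): 0.0, 6.0, 24.0, 62.0, 109.0, 66.0, 40.0, 25.0, 15.0, 9.0, 0.0 m³/s.
ΣQ_DR = 356.0 m³/s.
With Δt = 1 h = 3600 s, V = ΣQ_DR · Δt = 356.0 × 3600 = 1.28 × 10^6 m³.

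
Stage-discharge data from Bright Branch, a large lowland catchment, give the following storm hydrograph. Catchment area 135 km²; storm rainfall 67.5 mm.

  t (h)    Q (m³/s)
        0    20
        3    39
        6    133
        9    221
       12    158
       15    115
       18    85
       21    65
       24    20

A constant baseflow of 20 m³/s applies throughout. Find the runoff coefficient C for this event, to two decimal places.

C ≈ 0.80

ΣQ_DR = 676.0 m³/s; V = ΣQ_DR·Δt = 7.301 × 10^6 m³.
Runoff depth d = V / A = 54.08 mm.
C = d / P = 54.08 / 67.5 = 0.80.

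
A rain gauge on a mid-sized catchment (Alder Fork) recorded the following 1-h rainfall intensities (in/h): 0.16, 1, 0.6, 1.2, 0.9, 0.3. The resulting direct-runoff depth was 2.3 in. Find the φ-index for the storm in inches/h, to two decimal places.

Only the 4 blocks with intensity above φ contribute runoff: 1, 0.6, 1.2, 0.9 in/h.
Σ(I−φ)·Δt = d  ⇒  (1+0.6+1.2+0.9 − 4φ)·1 = 2.3
φ = (3.700 − 2.3/1) / 4 = 0.35 in/h.

φ ≈ 0.35 in/h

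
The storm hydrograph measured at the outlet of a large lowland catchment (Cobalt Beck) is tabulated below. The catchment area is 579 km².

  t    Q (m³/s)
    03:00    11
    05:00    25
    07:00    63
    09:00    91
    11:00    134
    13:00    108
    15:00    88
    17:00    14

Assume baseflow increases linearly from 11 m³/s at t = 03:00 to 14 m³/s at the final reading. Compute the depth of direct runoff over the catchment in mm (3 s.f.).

Direct runoff: 0.00, 13.57, 51.14, 78.71, 121.29, 94.86, 74.43, 0.00 m³/s; ΣQ_DR = 434.0 m³/s.
V = ΣQ_DR · Δt = 434.0 × 7200 s = 3.125 × 10^6 m³.
Over A = 579 km², depth = V / A = 5.40 mm.

d ≈ 5.40 mm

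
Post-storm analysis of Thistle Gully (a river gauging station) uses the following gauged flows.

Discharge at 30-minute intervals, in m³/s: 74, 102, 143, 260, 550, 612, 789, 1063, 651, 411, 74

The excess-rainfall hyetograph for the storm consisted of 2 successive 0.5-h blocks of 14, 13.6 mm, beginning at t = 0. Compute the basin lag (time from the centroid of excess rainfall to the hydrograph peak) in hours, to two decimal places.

t_L ≈ 3.00 h

Centroid of excess rainfall: t_c = Σ P_i·t̄_i / ΣP_i = 0.4964 h (block centres at 0.25, 0.75 h).
Hydrograph peak occurs at t = 3.5 h, so basin lag t_L = 3.5 − 0.4964 = 3.00 h.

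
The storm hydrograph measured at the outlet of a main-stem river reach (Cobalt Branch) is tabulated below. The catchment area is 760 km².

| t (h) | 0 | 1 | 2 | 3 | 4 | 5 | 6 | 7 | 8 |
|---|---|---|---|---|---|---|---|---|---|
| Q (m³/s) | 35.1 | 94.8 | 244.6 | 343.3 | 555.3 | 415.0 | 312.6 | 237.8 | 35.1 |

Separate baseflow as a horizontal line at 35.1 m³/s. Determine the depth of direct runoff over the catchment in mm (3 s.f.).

d ≈ 9.27 mm

Direct runoff: 0.0, 59.7, 209.5, 308.2, 520.2, 379.9, 277.5, 202.7, 0.0 m³/s; ΣQ_DR = 1958 m³/s.
V = ΣQ_DR · Δt = 1958 × 3600 s = 7.048 × 10^6 m³.
Over A = 760 km², depth = V / A = 9.27 mm.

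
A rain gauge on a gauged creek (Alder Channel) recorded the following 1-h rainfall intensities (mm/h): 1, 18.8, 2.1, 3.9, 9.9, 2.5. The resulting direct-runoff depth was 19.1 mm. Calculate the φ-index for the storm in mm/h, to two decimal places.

Only the 2 blocks with intensity above φ contribute runoff: 18.8, 9.9 mm/h.
Σ(I−φ)·Δt = d  ⇒  (18.8+9.9 − 2φ)·1 = 19.1
φ = (28.70 − 19.1/1) / 2 = 4.80 mm/h.

φ ≈ 4.80 mm/h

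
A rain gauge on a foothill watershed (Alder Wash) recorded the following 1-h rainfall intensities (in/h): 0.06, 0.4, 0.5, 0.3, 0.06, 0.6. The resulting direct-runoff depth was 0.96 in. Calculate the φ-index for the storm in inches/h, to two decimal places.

Only the 4 blocks with intensity above φ contribute runoff: 0.4, 0.5, 0.3, 0.6 in/h.
Σ(I−φ)·Δt = d  ⇒  (0.4+0.5+0.3+0.6 − 4φ)·1 = 0.96
φ = (1.800 − 0.96/1) / 4 = 0.21 in/h.

φ ≈ 0.21 in/h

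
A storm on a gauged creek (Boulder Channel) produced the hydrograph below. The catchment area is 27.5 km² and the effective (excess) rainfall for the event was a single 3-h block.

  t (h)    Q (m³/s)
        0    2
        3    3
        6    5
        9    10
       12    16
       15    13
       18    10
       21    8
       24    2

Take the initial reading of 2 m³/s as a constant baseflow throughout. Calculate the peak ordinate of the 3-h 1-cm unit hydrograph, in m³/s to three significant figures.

U_p ≈ 6.99 m³/s

Direct runoff: 0.0, 1.0, 3.0, 8.0, 14.0, 11.0, 8.0, 6.0, 0.0 m³/s; ΣQ_DR = 51.00 m³/s, peak = 14.0 m³/s.
Runoff depth d = ΣQ_DR·Δt / A = 51.00 × 10800 / (27.5 km²) = 20.03 mm.
The 1-cm UH is the DRH scaled by (10 mm)/d, so U_p = 14.0 × 10/20.03 = 6.99 m³/s.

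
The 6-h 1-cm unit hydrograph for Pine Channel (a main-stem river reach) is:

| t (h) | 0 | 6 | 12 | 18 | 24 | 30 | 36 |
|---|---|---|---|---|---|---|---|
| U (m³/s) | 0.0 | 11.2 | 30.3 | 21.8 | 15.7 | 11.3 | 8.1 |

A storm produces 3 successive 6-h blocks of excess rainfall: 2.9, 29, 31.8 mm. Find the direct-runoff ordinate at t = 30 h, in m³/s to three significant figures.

By discrete convolution, Q_j = Σ (P_i / 10 mm) · U_{j−i}.
At t = 30 h (j=5): Q = (2.9/10)·11.3 + (29/10)·15.7 + (31.8/10)·21.8 = 118 m³/s.

Q ≈ 118 m³/s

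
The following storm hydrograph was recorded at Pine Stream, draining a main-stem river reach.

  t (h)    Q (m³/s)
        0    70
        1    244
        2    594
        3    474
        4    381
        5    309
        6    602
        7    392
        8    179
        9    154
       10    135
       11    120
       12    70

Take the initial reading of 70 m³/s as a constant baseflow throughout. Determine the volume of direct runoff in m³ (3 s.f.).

Direct-runoff ordinates (Q − Q_b): 0.0, 174.0, 524.0, 404.0, 311.0, 239.0, 532.0, 322.0, 109.0, 84.0, 65.0, 50.0, 0.0 m³/s.
ΣQ_DR = 2814 m³/s.
With Δt = 1 h = 3600 s, V = ΣQ_DR · Δt = 2814 × 3600 = 1.01 × 10^7 m³.

V ≈ 1.01 × 10^7 m³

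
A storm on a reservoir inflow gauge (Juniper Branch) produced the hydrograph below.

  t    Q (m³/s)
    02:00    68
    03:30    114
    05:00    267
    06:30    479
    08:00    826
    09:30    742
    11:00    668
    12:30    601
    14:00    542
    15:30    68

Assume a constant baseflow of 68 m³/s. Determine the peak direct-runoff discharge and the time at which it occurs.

Q_p = 758.0 m³/s at t = 08:00

Subtracting baseflow gives direct-runoff ordinates: 0.0, 46.0, 199.0, 411.0, 758.0, 674.0, 600.0, 533.0, 474.0, 0.0 m³/s.
The maximum is 758.0 m³/s, occurring at the reading for t = 08:00.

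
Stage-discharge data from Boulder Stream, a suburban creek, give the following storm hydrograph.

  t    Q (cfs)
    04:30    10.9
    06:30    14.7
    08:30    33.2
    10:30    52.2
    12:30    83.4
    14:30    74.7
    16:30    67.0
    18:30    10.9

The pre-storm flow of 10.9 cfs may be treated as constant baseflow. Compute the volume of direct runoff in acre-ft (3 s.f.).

Direct-runoff ordinates (Q − Q_b): 0.0, 3.8, 22.3, 41.3, 72.5, 63.8, 56.1, 0.0 cfs.
ΣQ_DR = 259.8 cfs.
With Δt = 2 h = 7200 s, V = ΣQ_DR · Δt = 259.8 × 7200 = 1.87 × 10^6 ft³ = 42.9 acre-ft.

V ≈ 42.9 acre-ft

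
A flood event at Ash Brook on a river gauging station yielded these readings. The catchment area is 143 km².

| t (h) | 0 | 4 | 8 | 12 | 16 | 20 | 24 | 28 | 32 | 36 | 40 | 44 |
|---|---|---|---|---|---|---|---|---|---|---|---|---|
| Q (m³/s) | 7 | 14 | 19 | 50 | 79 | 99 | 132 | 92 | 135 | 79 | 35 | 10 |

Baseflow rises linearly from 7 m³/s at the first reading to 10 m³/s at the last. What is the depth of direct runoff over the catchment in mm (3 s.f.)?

Direct runoff: 0.00, 6.73, 11.45, 42.18, 70.91, 90.64, 123.36, 83.09, 125.82, 69.55, 25.27, 0.00 m³/s; ΣQ_DR = 649.0 m³/s.
V = ΣQ_DR · Δt = 649.0 × 14400 s = 9.346 × 10^6 m³.
Over A = 143 km², depth = V / A = 65.4 mm.

d ≈ 65.4 mm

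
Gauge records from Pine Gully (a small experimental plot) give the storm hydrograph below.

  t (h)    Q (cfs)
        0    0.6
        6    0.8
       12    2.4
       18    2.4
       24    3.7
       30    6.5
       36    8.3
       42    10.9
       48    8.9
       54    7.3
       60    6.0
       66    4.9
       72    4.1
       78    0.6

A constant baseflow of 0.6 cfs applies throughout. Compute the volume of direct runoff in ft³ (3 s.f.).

Direct-runoff ordinates (Q − Q_b): 0.0, 0.2, 1.8, 1.8, 3.1, 5.9, 7.7, 10.3, 8.3, 6.7, 5.4, 4.3, 3.5, 0.0 cfs.
ΣQ_DR = 59.00 cfs.
With Δt = 6 h = 21600 s, V = ΣQ_DR · Δt = 59.00 × 21600 = 1.27 × 10^6 ft³.

V ≈ 1.27 × 10^6 ft³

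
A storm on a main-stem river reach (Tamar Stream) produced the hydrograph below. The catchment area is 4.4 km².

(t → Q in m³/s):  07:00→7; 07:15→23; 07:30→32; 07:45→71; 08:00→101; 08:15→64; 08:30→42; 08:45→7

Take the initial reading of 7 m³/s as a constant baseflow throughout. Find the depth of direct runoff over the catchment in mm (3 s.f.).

Direct runoff: 0.0, 16.0, 25.0, 64.0, 94.0, 57.0, 35.0, 0.0 m³/s; ΣQ_DR = 291.0 m³/s.
V = ΣQ_DR · Δt = 291.0 × 900 s = 2.619 × 10^5 m³.
Over A = 4.4 km², depth = V / A = 59.5 mm.

d ≈ 59.5 mm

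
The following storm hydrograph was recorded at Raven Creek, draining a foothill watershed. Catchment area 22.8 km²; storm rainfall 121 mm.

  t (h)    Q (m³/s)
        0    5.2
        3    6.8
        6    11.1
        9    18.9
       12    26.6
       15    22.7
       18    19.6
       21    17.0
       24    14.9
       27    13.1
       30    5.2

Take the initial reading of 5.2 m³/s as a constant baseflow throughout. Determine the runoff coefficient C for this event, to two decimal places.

C ≈ 0.41

ΣQ_DR = 103.9 m³/s; V = ΣQ_DR·Δt = 1.122 × 10^6 m³.
Runoff depth d = V / A = 49.22 mm.
C = d / P = 49.22 / 121 = 0.41.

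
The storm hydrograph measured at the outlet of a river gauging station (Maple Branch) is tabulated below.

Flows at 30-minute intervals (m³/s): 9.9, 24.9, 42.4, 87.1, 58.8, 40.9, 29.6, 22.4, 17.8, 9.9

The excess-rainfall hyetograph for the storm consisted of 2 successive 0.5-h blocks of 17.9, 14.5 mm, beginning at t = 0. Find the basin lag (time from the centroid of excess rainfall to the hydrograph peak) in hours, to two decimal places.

t_L ≈ 1.03 h

Centroid of excess rainfall: t_c = Σ P_i·t̄_i / ΣP_i = 0.4738 h (block centres at 0.25, 0.75 h).
Hydrograph peak occurs at t = 1.5 h, so basin lag t_L = 1.5 − 0.4738 = 1.03 h.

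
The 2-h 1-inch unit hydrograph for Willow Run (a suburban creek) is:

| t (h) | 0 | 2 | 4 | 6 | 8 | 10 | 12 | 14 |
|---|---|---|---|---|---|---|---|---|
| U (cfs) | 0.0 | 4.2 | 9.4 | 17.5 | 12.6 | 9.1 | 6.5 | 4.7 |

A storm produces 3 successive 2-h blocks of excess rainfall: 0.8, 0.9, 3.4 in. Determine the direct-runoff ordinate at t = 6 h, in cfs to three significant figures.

Q ≈ 36.7 cfs

By discrete convolution, Q_j = Σ (P_i / 1 in) · U_{j−i}.
At t = 6 h (j=3): Q = (0.8/1)·17.5 + (0.9/1)·9.4 + (3.4/1)·4.2 = 36.7 cfs.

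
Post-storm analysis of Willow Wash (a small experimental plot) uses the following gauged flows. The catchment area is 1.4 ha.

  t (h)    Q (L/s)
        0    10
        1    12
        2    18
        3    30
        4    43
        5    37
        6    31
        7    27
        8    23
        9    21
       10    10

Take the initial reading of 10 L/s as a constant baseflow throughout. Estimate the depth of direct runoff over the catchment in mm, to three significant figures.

Direct runoff: 0.0, 2.0, 8.0, 20.0, 33.0, 27.0, 21.0, 17.0, 13.0, 11.0, 0.0 L/s; ΣQ_DR = 152.0 L/s.
V = ΣQ_DR · Δt = 152.0 × 3600 s = 5.472 × 10^5 L.
Over A = 1.4 ha, depth = V / A = 39.1 mm.

d ≈ 39.1 mm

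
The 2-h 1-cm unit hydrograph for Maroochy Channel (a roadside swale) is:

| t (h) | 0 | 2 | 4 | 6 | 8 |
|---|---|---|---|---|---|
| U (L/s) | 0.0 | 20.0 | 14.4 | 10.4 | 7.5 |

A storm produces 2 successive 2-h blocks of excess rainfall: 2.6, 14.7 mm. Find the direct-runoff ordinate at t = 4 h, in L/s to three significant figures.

Q ≈ 33.1 L/s

By discrete convolution, Q_j = Σ (P_i / 10 mm) · U_{j−i}.
At t = 4 h (j=2): Q = (2.6/10)·14.4 + (14.7/10)·20.0 = 33.1 L/s.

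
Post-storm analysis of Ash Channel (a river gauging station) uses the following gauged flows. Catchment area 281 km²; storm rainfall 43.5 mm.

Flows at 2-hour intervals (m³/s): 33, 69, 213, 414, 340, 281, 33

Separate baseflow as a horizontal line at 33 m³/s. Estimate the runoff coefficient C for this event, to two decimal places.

ΣQ_DR = 1152 m³/s; V = ΣQ_DR·Δt = 8.294 × 10^6 m³.
Runoff depth d = V / A = 29.52 mm.
C = d / P = 29.52 / 43.5 = 0.68.

C ≈ 0.68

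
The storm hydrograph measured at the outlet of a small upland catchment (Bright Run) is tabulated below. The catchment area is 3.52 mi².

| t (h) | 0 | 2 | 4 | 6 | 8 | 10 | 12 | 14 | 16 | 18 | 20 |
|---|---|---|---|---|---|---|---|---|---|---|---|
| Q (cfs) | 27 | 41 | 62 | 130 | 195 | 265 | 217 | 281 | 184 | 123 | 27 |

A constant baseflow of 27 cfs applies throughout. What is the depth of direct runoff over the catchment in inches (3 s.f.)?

Direct runoff: 0.0, 14.0, 35.0, 103.0, 168.0, 238.0, 190.0, 254.0, 157.0, 96.0, 0.0 cfs; ΣQ_DR = 1255 cfs.
V = ΣQ_DR · Δt = 1255 × 7200 s = 9.036 × 10^6 ft³.
Over A = 3.52 mi², depth = V / A = 1.10 in.

d ≈ 1.10 in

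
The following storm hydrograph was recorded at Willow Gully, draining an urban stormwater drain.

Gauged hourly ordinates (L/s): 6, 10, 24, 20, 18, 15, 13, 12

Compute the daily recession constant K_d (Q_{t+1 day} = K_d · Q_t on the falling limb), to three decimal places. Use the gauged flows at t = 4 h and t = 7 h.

K_d ≈ 0.039

Between t = 4 h and t = 7 h the flow falls from 18 to 12 L/s over 3×1 h = 3 h.
Per-interval ratio K = (12/18)^(1/3) = 0.8736; K_d = K^(24/1) = 0.039.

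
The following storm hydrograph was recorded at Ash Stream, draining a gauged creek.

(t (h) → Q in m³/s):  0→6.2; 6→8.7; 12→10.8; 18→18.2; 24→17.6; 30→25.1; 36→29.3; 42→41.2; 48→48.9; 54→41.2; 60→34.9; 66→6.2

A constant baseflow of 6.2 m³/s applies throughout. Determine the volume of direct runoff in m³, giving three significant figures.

V ≈ 4.62 × 10^6 m³

Direct-runoff ordinates (Q − Q_b): 0.0, 2.5, 4.6, 12.0, 11.4, 18.9, 23.1, 35.0, 42.7, 35.0, 28.7, 0.0 m³/s.
ΣQ_DR = 213.9 m³/s.
With Δt = 6 h = 21600 s, V = ΣQ_DR · Δt = 213.9 × 21600 = 4.62 × 10^6 m³.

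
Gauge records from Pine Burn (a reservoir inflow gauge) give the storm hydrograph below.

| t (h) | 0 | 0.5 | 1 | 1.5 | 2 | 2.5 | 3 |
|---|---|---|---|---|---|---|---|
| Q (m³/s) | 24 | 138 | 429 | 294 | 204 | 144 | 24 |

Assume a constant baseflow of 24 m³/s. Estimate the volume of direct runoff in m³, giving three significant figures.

Direct-runoff ordinates (Q − Q_b): 0.0, 114.0, 405.0, 270.0, 180.0, 120.0, 0.0 m³/s.
ΣQ_DR = 1089 m³/s.
With Δt = 0.5 h = 1800 s, V = ΣQ_DR · Δt = 1089 × 1800 = 1.96 × 10^6 m³.

V ≈ 1.96 × 10^6 m³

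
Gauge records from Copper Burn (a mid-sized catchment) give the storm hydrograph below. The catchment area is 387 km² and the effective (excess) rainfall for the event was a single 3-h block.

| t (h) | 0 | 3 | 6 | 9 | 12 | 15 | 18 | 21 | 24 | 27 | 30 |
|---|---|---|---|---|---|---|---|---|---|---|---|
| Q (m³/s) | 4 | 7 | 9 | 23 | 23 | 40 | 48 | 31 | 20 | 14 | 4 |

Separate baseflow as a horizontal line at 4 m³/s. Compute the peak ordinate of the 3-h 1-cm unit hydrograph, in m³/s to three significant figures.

U_p ≈ 88.1 m³/s

Direct runoff: 0.0, 3.0, 5.0, 19.0, 19.0, 36.0, 44.0, 27.0, 16.0, 10.0, 0.0 m³/s; ΣQ_DR = 179.0 m³/s, peak = 44.0 m³/s.
Runoff depth d = ΣQ_DR·Δt / A = 179.0 × 10800 / (387 km²) = 4.995 mm.
The 1-cm UH is the DRH scaled by (10 mm)/d, so U_p = 44.0 × 10/4.995 = 88.1 m³/s.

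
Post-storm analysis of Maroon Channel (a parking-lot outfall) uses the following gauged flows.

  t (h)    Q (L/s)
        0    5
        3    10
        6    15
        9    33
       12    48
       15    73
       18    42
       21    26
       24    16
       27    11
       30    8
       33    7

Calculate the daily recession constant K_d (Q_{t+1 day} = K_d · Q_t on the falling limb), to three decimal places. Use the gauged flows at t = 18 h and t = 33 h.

Between t = 18 h and t = 33 h the flow falls from 42 to 7 L/s over 5×3 h = 15 h.
Per-interval ratio K = (7/42)^(1/5) = 0.6988; K_d = K^(24/3) = 0.057.

K_d ≈ 0.057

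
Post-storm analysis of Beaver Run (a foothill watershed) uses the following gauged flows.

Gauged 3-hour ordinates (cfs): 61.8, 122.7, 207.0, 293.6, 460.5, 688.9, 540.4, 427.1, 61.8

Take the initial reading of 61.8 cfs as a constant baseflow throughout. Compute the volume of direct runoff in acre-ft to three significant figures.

Direct-runoff ordinates (Q − Q_b): 0.0, 60.9, 145.2, 231.8, 398.7, 627.1, 478.6, 365.3, 0.0 cfs.
ΣQ_DR = 2308 cfs.
With Δt = 3 h = 10800 s, V = ΣQ_DR · Δt = 2308 × 10800 = 2.49 × 10^7 ft³ = 572 acre-ft.

V ≈ 572 acre-ft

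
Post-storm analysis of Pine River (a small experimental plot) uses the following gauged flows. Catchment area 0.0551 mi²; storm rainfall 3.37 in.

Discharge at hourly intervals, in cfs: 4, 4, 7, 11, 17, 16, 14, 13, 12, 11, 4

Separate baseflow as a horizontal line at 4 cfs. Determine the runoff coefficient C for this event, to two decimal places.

ΣQ_DR = 69.00 cfs; V = ΣQ_DR·Δt = 2.484 × 10^5 ft³.
Runoff depth d = V / A = 1.940 in.
C = d / P = 1.940 / 3.37 = 0.58.

C ≈ 0.58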